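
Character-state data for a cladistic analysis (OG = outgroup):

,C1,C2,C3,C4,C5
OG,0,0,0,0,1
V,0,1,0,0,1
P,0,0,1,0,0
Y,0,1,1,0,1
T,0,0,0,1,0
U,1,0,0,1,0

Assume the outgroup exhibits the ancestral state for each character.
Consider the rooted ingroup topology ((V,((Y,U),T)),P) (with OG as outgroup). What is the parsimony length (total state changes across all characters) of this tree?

Map each character onto ((V,((Y,U),T)),P) (rooted by OG) and count the minimum state changes it requires (Fitch parsimony):
C1: 1; C2: 2; C3: 2; C4: 2; C5: 3.
Total tree length = 10.

10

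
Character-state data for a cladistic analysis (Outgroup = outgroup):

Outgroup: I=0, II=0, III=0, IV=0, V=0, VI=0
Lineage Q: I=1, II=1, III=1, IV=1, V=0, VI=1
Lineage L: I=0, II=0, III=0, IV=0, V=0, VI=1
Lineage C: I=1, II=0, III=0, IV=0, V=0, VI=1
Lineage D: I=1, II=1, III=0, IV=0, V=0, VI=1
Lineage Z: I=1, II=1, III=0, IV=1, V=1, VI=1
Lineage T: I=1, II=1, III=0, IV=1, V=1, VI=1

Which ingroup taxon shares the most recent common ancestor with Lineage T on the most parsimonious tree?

The outgroup has state '0' for every character, so '1' is the derived state throughout.
Only Lineage C, Lineage D, Lineage Q, Lineage T, and Lineage Z show the derived state '1' for I, supporting them as a clade.
Only Lineage D, Lineage Q, Lineage T, and Lineage Z show the derived state '1' for II, supporting them as a clade.
III: derived state '1' in Lineage Q only — an autapomorphy, so it tells us nothing about relationships among taxa.
IV (derived state '1') is shared by Lineage Q, Lineage T, and Lineage Z — a synapomorphy uniting that clade.
Only Lineage T and Lineage Z show the derived state '1' for V, supporting them as a clade.
All ingroup taxa share the derived state '1' for VI; it defines the ingroup but does not resolve relationships within it.
Most parsimonious ingroup topology: ((((Lineage Q,(Lineage Z,Lineage T)),Lineage D),Lineage C),Lineage L).
Lineage T and Lineage Z form a cherry on this tree, so they are sister taxa.

Lineage Z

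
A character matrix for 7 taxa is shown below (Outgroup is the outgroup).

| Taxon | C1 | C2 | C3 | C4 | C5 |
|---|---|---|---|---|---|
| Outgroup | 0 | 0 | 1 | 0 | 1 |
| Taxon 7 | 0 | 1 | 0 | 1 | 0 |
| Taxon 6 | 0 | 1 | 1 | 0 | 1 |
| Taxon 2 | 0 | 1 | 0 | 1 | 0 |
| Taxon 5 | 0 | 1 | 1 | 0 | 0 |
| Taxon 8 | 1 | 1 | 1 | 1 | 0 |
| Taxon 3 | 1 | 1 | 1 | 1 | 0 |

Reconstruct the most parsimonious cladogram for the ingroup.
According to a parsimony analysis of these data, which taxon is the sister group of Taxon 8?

Character polarity is set by the outgroup: the derived state is whichever differs from the outgroup's state, so for C3, C5 the derived state is '0', and for the remaining characters it is '1'.
Only Taxon 3 and Taxon 8 show the derived state '1' for C1, supporting them as a clade.
All ingroup taxa share the derived state '1' for C2; it defines the ingroup but does not resolve relationships within it.
C3: derived state '0' in Taxon 2 and Taxon 7 only — synapomorphy for {Taxon 2, Taxon 7}.
Only Taxon 2, Taxon 3, Taxon 7, and Taxon 8 show the derived state '1' for C4, supporting them as a clade.
C5 (derived state '0') is shared by Taxon 2, Taxon 3, Taxon 5, Taxon 7, and Taxon 8 — a synapomorphy uniting that clade.
Most parsimonious ingroup topology: ((((Taxon 7,Taxon 2),(Taxon 8,Taxon 3)),Taxon 5),Taxon 6).
Taxon 8 and Taxon 3 form a cherry on this tree, so they are sister taxa.

Taxon 3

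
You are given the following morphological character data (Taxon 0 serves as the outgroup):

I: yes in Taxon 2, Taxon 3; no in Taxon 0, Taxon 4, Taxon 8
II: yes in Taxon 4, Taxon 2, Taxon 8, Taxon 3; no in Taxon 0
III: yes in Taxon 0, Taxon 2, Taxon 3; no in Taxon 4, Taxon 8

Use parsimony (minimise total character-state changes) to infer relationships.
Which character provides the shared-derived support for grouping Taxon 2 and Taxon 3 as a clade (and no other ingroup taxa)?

I

Character polarity is set by the outgroup: the derived state is whichever differs from the outgroup's state, so for III the derived state is 'no', and for the remaining characters it is 'yes'.
I (derived state 'yes') is shared by Taxon 2 and Taxon 3 — a synapomorphy uniting that clade.
All ingroup taxa share the derived state 'yes' for II; it defines the ingroup but does not resolve relationships within it.
Only Taxon 4 and Taxon 8 show the derived state 'no' for III, supporting them as a clade.
Most parsimonious ingroup topology: ((Taxon 4,Taxon 8),(Taxon 3,Taxon 2)).
The clade {Taxon 2, Taxon 3} is supported by I: its derived state 'yes' occurs in exactly those taxa and in no other taxon (including the outgroup).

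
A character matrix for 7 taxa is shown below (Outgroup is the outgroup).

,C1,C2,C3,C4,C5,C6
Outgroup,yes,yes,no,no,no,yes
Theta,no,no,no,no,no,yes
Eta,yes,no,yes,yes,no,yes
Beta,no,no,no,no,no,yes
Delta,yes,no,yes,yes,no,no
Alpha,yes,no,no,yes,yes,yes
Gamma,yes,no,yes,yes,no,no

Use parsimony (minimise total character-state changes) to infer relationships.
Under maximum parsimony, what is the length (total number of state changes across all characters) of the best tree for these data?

6

Character polarity is set by the outgroup: the derived state is whichever differs from the outgroup's state, so for C1, C2, C6 the derived state is 'no', and for the remaining characters it is 'yes'.
Only Beta and Theta show the derived state 'no' for C1, supporting them as a clade.
C2 (derived state 'no') is shared by all ingroup taxa — unites the whole ingroup.
C3: derived state 'yes' in Delta, Eta, and Gamma only — synapomorphy for {Delta, Eta, Gamma}.
Only Alpha, Delta, Eta, and Gamma show the derived state 'yes' for C4, supporting them as a clade.
C5: derived state 'yes' in Alpha only — an autapomorphy, so it tells us nothing about relationships among taxa.
Only Delta and Gamma show the derived state 'no' for C6, supporting them as a clade.
Most parsimonious ingroup topology: ((Theta,Beta),((Eta,(Delta,Gamma)),Alpha)).
Changes per character on this tree: C1: 1; C2: 1; C3: 1; C4: 1; C5: 1; C6: 1.
Total = 6.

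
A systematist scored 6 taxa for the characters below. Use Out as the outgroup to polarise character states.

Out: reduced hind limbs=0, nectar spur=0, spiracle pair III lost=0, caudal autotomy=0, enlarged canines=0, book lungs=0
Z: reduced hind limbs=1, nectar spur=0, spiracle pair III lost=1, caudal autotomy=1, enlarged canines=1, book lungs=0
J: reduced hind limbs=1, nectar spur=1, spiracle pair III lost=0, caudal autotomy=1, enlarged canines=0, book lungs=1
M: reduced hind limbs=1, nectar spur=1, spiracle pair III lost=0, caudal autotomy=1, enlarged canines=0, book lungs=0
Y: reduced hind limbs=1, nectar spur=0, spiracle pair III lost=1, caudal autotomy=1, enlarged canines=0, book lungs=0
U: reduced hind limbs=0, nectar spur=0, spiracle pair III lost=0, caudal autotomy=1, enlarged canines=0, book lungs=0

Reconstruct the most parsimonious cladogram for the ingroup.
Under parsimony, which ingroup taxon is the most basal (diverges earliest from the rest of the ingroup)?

U

The outgroup has state '0' for every character, so '1' is the derived state throughout.
reduced hind limbs (derived state '1') is shared by J, M, Y, and Z — a synapomorphy uniting that clade.
Only J and M show the derived state '1' for nectar spur, supporting them as a clade.
spiracle pair III lost: derived state '1' in Y and Z only — synapomorphy for {Y, Z}.
All ingroup taxa share the derived state '1' for caudal autotomy; it defines the ingroup but does not resolve relationships within it.
enlarged canines (derived state '1') is unique to Z (autapomorphy; uninformative for grouping).
book lungs (derived state '1') is unique to J (autapomorphy; uninformative for grouping).
Most parsimonious ingroup topology: (((Z,Y),(J,M)),U).
U is sister to the clade containing all other ingroup taxa, so it is the earliest-diverging (most basal) ingroup lineage.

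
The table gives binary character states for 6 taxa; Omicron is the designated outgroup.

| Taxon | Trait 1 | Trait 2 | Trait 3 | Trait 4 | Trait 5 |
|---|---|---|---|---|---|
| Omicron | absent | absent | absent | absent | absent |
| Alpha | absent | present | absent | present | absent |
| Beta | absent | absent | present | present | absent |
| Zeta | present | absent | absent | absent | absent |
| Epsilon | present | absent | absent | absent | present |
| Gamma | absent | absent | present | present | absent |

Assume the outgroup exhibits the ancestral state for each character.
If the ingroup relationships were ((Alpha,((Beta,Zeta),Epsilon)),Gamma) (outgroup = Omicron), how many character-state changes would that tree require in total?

Map each character onto ((Alpha,((Beta,Zeta),Epsilon)),Gamma) (rooted by Omicron) and count the minimum state changes it requires (Fitch parsimony):
Trait 1: 2; Trait 2: 1; Trait 3: 2; Trait 4: 3; Trait 5: 1.
Total tree length = 9.

9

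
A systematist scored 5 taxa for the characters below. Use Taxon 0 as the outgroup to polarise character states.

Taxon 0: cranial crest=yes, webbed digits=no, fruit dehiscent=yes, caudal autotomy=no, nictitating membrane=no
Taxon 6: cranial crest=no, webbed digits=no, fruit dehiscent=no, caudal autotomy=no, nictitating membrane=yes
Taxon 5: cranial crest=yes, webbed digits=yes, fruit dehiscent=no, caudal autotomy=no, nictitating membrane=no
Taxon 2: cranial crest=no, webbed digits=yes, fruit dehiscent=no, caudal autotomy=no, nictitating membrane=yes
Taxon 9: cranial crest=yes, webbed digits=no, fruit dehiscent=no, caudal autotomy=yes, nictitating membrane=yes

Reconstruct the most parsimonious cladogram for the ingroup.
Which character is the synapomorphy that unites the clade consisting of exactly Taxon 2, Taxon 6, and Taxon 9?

Character polarity is set by the outgroup: the derived state is whichever differs from the outgroup's state, so for cranial crest, fruit dehiscent the derived state is 'no', and for the remaining characters it is 'yes'.
cranial crest: derived state 'no' in Taxon 2 and Taxon 6 only — synapomorphy for {Taxon 2, Taxon 6}.
webbed digits (state 'yes') occurs in Taxon 2 and Taxon 5 but conflicts with the nesting implied by the other characters — most parsimoniously interpreted as homoplasy.
fruit dehiscent (derived state 'no') is shared by all ingroup taxa — unites the whole ingroup.
caudal autotomy (derived state 'yes') is unique to Taxon 9 (autapomorphy; uninformative for grouping).
nictitating membrane (derived state 'yes') is shared by Taxon 2, Taxon 6, and Taxon 9 — a synapomorphy uniting that clade.
Most parsimonious ingroup topology: (((Taxon 6,Taxon 2),Taxon 9),Taxon 5).
The clade {Taxon 2, Taxon 6, Taxon 9} is supported by nictitating membrane: its derived state 'yes' occurs in exactly those taxa and in no other taxon (including the outgroup).

nictitating membrane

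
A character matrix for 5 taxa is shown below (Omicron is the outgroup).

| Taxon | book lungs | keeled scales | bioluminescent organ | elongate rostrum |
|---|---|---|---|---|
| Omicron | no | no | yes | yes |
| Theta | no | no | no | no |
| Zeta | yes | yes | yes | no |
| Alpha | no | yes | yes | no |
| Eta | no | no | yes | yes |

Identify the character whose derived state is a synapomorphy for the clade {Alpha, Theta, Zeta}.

Character polarity is set by the outgroup: the derived state is whichever differs from the outgroup's state, so for bioluminescent organ, elongate rostrum the derived state is 'no', and for the remaining characters it is 'yes'.
book lungs: derived state 'yes' in Zeta only — an autapomorphy, so it tells us nothing about relationships among taxa.
Only Alpha and Zeta show the derived state 'yes' for keeled scales, supporting them as a clade.
bioluminescent organ: derived state 'no' in Theta only — an autapomorphy, so it tells us nothing about relationships among taxa.
elongate rostrum (derived state 'no') is shared by Alpha, Theta, and Zeta — a synapomorphy uniting that clade.
Most parsimonious ingroup topology: ((Theta,(Zeta,Alpha)),Eta).
The clade {Alpha, Theta, Zeta} is supported by elongate rostrum: its derived state 'no' occurs in exactly those taxa and in no other taxon (including the outgroup).

elongate rostrum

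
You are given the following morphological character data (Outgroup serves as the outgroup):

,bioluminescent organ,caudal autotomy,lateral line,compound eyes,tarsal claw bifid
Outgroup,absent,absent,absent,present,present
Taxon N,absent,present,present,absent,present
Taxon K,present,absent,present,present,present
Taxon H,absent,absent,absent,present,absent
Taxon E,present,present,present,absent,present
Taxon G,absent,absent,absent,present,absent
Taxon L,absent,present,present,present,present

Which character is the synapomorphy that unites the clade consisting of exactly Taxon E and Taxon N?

Character polarity is set by the outgroup: the derived state is whichever differs from the outgroup's state, so for compound eyes, tarsal claw bifid the derived state is 'absent', and for the remaining characters it is 'present'.
bioluminescent organ (state 'present') occurs in Taxon E and Taxon K but conflicts with the nesting implied by the other characters — most parsimoniously interpreted as homoplasy.
caudal autotomy: derived state 'present' in Taxon E, Taxon L, and Taxon N only — synapomorphy for {Taxon E, Taxon L, Taxon N}.
lateral line (derived state 'present') is shared by Taxon E, Taxon K, Taxon L, and Taxon N — a synapomorphy uniting that clade.
compound eyes (derived state 'absent') is shared by Taxon E and Taxon N — a synapomorphy uniting that clade.
tarsal claw bifid (derived state 'absent') is shared by Taxon G and Taxon H — a synapomorphy uniting that clade.
Most parsimonious ingroup topology: ((((Taxon N,Taxon E),Taxon L),Taxon K),(Taxon H,Taxon G)).
The clade {Taxon E, Taxon N} is supported by compound eyes: its derived state 'absent' occurs in exactly those taxa and in no other taxon (including the outgroup).

compound eyes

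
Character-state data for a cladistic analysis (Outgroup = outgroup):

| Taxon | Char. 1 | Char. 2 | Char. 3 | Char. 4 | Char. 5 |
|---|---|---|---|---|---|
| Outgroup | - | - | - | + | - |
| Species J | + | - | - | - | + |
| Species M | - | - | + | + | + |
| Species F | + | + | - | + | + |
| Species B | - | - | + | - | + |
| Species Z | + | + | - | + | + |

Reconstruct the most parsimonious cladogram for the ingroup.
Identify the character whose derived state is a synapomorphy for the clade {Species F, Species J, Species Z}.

Char. 1

Character polarity is set by the outgroup: the derived state is whichever differs from the outgroup's state, so for Char. 4 the derived state is '-', and for the remaining characters it is '+'.
Only Species F, Species J, and Species Z show the derived state '+' for Char. 1, supporting them as a clade.
Only Species F and Species Z show the derived state '+' for Char. 2, supporting them as a clade.
Only Species B and Species M show the derived state '+' for Char. 3, supporting them as a clade.
Char. 4 groups Species B and Species J, which is incompatible with the clades supported by the remaining characters; treating it as convergent (homoplasy) costs fewer steps than any alternative tree.
All ingroup taxa share the derived state '+' for Char. 5; it defines the ingroup but does not resolve relationships within it.
Most parsimonious ingroup topology: ((Species J,(Species F,Species Z)),(Species M,Species B)).
The clade {Species F, Species J, Species Z} is supported by Char. 1: its derived state '+' occurs in exactly those taxa and in no other taxon (including the outgroup).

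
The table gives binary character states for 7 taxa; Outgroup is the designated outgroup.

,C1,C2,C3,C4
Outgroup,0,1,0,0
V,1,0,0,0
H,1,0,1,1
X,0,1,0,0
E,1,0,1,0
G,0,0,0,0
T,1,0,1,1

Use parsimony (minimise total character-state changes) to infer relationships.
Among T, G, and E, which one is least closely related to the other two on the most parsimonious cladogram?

Character polarity is set by the outgroup: the derived state is whichever differs from the outgroup's state, so for C2 the derived state is '0', and for the remaining characters it is '1'.
C1 (derived state '1') is shared by E, H, T, and V — a synapomorphy uniting that clade.
C2: derived state '0' in E, G, H, T, and V only — synapomorphy for {E, G, H, T, V}.
C3: derived state '1' in E, H, and T only — synapomorphy for {E, H, T}.
C4 (derived state '1') is shared by H and T — a synapomorphy uniting that clade.
Most parsimonious ingroup topology: (((V,((H,T),E)),G),X).
E and T share a more recent common ancestor with each other than either does with G, so G is the least closely related of the three.

G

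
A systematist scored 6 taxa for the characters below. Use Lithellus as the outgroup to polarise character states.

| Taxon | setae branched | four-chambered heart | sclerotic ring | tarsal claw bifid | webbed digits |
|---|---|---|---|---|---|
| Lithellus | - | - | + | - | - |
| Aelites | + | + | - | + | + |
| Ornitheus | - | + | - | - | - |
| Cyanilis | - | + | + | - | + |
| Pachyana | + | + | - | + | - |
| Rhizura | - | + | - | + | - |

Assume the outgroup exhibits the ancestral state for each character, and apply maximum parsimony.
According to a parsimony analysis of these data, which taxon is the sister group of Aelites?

Pachyana

Character polarity is set by the outgroup: the derived state is whichever differs from the outgroup's state, so for sclerotic ring the derived state is '-', and for the remaining characters it is '+'.
setae branched: derived state '+' in Aelites and Pachyana only — synapomorphy for {Aelites, Pachyana}.
All ingroup taxa share the derived state '+' for four-chambered heart; it defines the ingroup but does not resolve relationships within it.
sclerotic ring (derived state '-') is shared by Aelites, Ornitheus, Pachyana, and Rhizura — a synapomorphy uniting that clade.
tarsal claw bifid (derived state '+') is shared by Aelites, Pachyana, and Rhizura — a synapomorphy uniting that clade.
webbed digits (state '+') occurs in Aelites and Cyanilis but conflicts with the nesting implied by the other characters — most parsimoniously interpreted as homoplasy.
Most parsimonious ingroup topology: ((((Aelites,Pachyana),Rhizura),Ornitheus),Cyanilis).
Aelites and Pachyana form a cherry on this tree, so they are sister taxa.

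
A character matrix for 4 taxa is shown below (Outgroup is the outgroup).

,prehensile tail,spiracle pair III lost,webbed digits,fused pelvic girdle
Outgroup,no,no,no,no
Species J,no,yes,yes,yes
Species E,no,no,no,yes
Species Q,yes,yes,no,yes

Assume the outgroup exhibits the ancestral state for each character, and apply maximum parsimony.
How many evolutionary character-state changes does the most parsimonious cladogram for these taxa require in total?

4

The outgroup has state 'no' for every character, so 'yes' is the derived state throughout.
prehensile tail (derived state 'yes') is unique to Species Q (autapomorphy; uninformative for grouping).
spiracle pair III lost (derived state 'yes') is shared by Species J and Species Q — a synapomorphy uniting that clade.
webbed digits: derived state 'yes' in Species J only — an autapomorphy, so it tells us nothing about relationships among taxa.
All ingroup taxa share the derived state 'yes' for fused pelvic girdle; it defines the ingroup but does not resolve relationships within it.
Most parsimonious ingroup topology: ((Species J,Species Q),Species E).
Changes per character on this tree: prehensile tail: 1; spiracle pair III lost: 1; webbed digits: 1; fused pelvic girdle: 1.
Total = 4.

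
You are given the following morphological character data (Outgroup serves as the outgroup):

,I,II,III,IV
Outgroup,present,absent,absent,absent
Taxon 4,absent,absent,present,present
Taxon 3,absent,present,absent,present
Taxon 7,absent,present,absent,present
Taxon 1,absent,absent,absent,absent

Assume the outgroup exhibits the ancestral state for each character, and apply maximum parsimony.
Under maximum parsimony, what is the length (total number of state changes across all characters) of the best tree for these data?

Character polarity is set by the outgroup: the derived state is whichever differs from the outgroup's state, so for I the derived state is 'absent', and for the remaining characters it is 'present'.
All ingroup taxa share the derived state 'absent' for I; it defines the ingroup but does not resolve relationships within it.
II: derived state 'present' in Taxon 3 and Taxon 7 only — synapomorphy for {Taxon 3, Taxon 7}.
III: derived state 'present' in Taxon 4 only — an autapomorphy, so it tells us nothing about relationships among taxa.
IV: derived state 'present' in Taxon 3, Taxon 4, and Taxon 7 only — synapomorphy for {Taxon 3, Taxon 4, Taxon 7}.
Most parsimonious ingroup topology: ((Taxon 4,(Taxon 3,Taxon 7)),Taxon 1).
Changes per character on this tree: I: 1; II: 1; III: 1; IV: 1.
Total = 4.

4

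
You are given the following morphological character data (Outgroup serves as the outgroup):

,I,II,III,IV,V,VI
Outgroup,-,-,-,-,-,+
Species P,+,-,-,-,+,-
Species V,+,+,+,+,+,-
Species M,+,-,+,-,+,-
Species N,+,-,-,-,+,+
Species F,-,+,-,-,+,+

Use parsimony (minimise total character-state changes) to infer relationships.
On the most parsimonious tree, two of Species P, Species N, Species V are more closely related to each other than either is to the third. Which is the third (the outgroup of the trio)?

Species N

Character polarity is set by the outgroup: the derived state is whichever differs from the outgroup's state, so for VI the derived state is '-', and for the remaining characters it is '+'.
I: derived state '+' in Species M, Species N, Species P, and Species V only — synapomorphy for {Species M, Species N, Species P, Species V}.
II groups Species F and Species V, which is incompatible with the clades supported by the remaining characters; treating it as convergent (homoplasy) costs fewer steps than any alternative tree.
Only Species M and Species V show the derived state '+' for III, supporting them as a clade.
IV: derived state '+' in Species V only — an autapomorphy, so it tells us nothing about relationships among taxa.
All ingroup taxa share the derived state '+' for V; it defines the ingroup but does not resolve relationships within it.
Only Species M, Species P, and Species V show the derived state '-' for VI, supporting them as a clade.
Most parsimonious ingroup topology: (((Species P,(Species V,Species M)),Species N),Species F).
Species V and Species P share a more recent common ancestor with each other than either does with Species N, so Species N is the least closely related of the three.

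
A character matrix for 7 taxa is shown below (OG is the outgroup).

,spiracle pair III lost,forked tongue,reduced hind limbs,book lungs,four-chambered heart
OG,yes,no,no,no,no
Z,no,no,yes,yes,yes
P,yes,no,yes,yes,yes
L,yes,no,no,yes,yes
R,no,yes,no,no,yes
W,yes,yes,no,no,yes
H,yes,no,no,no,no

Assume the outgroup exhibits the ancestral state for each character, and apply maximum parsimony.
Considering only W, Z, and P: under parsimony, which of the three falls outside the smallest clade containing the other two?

Character polarity is set by the outgroup: the derived state is whichever differs from the outgroup's state, so for spiracle pair III lost the derived state is 'no', and for the remaining characters it is 'yes'.
spiracle pair III lost groups R and Z, which is incompatible with the clades supported by the remaining characters; treating it as convergent (homoplasy) costs fewer steps than any alternative tree.
forked tongue (derived state 'yes') is shared by R and W — a synapomorphy uniting that clade.
reduced hind limbs (derived state 'yes') is shared by P and Z — a synapomorphy uniting that clade.
book lungs (derived state 'yes') is shared by L, P, and Z — a synapomorphy uniting that clade.
Only L, P, R, W, and Z show the derived state 'yes' for four-chambered heart, supporting them as a clade.
Most parsimonious ingroup topology: ((((Z,P),L),(R,W)),H).
Z and P share a more recent common ancestor with each other than either does with W, so W is the least closely related of the three.

W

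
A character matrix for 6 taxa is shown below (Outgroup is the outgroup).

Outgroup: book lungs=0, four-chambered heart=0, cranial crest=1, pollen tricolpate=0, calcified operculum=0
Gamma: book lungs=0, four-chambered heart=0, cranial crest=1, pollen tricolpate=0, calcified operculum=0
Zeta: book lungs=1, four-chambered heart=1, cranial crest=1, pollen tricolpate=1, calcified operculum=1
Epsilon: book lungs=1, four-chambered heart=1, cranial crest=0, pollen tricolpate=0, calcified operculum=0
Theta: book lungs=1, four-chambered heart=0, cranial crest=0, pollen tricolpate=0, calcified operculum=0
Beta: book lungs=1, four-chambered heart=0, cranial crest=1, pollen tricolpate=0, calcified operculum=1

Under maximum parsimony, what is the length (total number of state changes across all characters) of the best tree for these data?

6

Character polarity is set by the outgroup: the derived state is whichever differs from the outgroup's state, so for cranial crest the derived state is '0', and for the remaining characters it is '1'.
Only Beta, Epsilon, Theta, and Zeta show the derived state '1' for book lungs, supporting them as a clade.
four-chambered heart (state '1') occurs in Epsilon and Zeta but conflicts with the nesting implied by the other characters — most parsimoniously interpreted as homoplasy.
Only Epsilon and Theta show the derived state '0' for cranial crest, supporting them as a clade.
pollen tricolpate: derived state '1' in Zeta only — an autapomorphy, so it tells us nothing about relationships among taxa.
Only Beta and Zeta show the derived state '1' for calcified operculum, supporting them as a clade.
Most parsimonious ingroup topology: (Gamma,((Zeta,Beta),(Epsilon,Theta))).
Changes per character on this tree: book lungs: 1; four-chambered heart: 2; cranial crest: 1; pollen tricolpate: 1; calcified operculum: 1.
Total = 6.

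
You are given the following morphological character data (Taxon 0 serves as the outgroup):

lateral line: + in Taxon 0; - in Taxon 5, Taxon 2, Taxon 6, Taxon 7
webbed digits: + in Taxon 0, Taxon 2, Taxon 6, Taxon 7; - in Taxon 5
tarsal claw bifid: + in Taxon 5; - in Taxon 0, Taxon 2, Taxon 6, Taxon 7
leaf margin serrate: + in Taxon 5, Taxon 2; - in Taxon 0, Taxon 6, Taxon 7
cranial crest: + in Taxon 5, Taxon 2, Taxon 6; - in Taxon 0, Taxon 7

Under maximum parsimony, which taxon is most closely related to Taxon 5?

Taxon 2

Character polarity is set by the outgroup: the derived state is whichever differs from the outgroup's state, so for lateral line, webbed digits the derived state is '-', and for the remaining characters it is '+'.
lateral line (derived state '-') is shared by all ingroup taxa — unites the whole ingroup.
webbed digits: derived state '-' in Taxon 5 only — an autapomorphy, so it tells us nothing about relationships among taxa.
tarsal claw bifid (derived state '+') is unique to Taxon 5 (autapomorphy; uninformative for grouping).
leaf margin serrate: derived state '+' in Taxon 2 and Taxon 5 only — synapomorphy for {Taxon 2, Taxon 5}.
cranial crest (derived state '+') is shared by Taxon 2, Taxon 5, and Taxon 6 — a synapomorphy uniting that clade.
Most parsimonious ingroup topology: (((Taxon 5,Taxon 2),Taxon 6),Taxon 7).
Taxon 5 and Taxon 2 form a cherry on this tree, so they are sister taxa.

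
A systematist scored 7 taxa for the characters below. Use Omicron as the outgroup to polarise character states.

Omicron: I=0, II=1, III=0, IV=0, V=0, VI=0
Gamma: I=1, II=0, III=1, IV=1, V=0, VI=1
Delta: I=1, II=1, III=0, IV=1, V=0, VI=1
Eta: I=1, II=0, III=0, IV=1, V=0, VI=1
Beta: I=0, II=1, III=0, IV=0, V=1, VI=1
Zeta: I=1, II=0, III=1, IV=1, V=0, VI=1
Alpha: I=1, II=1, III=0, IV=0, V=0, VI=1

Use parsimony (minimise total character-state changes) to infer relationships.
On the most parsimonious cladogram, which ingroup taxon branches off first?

Beta

Character polarity is set by the outgroup: the derived state is whichever differs from the outgroup's state, so for II the derived state is '0', and for the remaining characters it is '1'.
I: derived state '1' in Alpha, Delta, Eta, Gamma, and Zeta only — synapomorphy for {Alpha, Delta, Eta, Gamma, Zeta}.
II (derived state '0') is shared by Eta, Gamma, and Zeta — a synapomorphy uniting that clade.
III (derived state '1') is shared by Gamma and Zeta — a synapomorphy uniting that clade.
Only Delta, Eta, Gamma, and Zeta show the derived state '1' for IV, supporting them as a clade.
V: derived state '1' in Beta only — an autapomorphy, so it tells us nothing about relationships among taxa.
VI (derived state '1') is shared by all ingroup taxa — unites the whole ingroup.
Most parsimonious ingroup topology: (((((Gamma,Zeta),Eta),Delta),Alpha),Beta).
Beta is sister to the clade containing all other ingroup taxa, so it is the earliest-diverging (most basal) ingroup lineage.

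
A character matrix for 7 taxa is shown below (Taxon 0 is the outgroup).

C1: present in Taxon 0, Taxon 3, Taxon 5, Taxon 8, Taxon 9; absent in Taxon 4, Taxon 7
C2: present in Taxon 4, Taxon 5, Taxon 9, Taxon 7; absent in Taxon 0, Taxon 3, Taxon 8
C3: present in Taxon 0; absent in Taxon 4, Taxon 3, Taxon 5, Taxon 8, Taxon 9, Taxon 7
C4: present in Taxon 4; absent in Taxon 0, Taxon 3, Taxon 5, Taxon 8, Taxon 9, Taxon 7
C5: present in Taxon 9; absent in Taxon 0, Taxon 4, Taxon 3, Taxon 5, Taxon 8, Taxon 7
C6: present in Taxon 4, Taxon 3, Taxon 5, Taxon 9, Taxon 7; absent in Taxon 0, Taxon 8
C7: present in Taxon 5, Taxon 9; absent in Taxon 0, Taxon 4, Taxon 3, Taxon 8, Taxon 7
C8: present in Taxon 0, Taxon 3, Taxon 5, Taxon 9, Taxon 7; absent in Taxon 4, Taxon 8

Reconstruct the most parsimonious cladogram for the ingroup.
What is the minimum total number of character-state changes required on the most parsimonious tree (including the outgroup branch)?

Character polarity is set by the outgroup: the derived state is whichever differs from the outgroup's state, so for C1, C3, C8 the derived state is 'absent', and for the remaining characters it is 'present'.
C1 (derived state 'absent') is shared by Taxon 4 and Taxon 7 — a synapomorphy uniting that clade.
C2: derived state 'present' in Taxon 4, Taxon 5, Taxon 7, and Taxon 9 only — synapomorphy for {Taxon 4, Taxon 5, Taxon 7, Taxon 9}.
C3 (derived state 'absent') is shared by all ingroup taxa — unites the whole ingroup.
C4 (derived state 'present') is unique to Taxon 4 (autapomorphy; uninformative for grouping).
C5: derived state 'present' in Taxon 9 only — an autapomorphy, so it tells us nothing about relationships among taxa.
C6: derived state 'present' in Taxon 3, Taxon 4, Taxon 5, Taxon 7, and Taxon 9 only — synapomorphy for {Taxon 3, Taxon 4, Taxon 5, Taxon 7, Taxon 9}.
C7 (derived state 'present') is shared by Taxon 5 and Taxon 9 — a synapomorphy uniting that clade.
C8 groups Taxon 4 and Taxon 8, which is incompatible with the clades supported by the remaining characters; treating it as convergent (homoplasy) costs fewer steps than any alternative tree.
Most parsimonious ingroup topology: ((((Taxon 4,Taxon 7),(Taxon 5,Taxon 9)),Taxon 3),Taxon 8).
Changes per character on this tree: C1: 1; C2: 1; C3: 1; C4: 1; C5: 1; C6: 1; C7: 1; C8: 2.
Total = 9.

9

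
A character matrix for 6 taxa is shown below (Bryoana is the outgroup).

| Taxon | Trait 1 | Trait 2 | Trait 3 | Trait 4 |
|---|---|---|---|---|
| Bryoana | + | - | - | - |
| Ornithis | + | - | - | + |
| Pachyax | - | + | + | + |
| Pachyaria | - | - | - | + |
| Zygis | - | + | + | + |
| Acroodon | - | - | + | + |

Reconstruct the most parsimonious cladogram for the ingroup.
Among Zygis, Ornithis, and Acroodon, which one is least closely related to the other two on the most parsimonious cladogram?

Character polarity is set by the outgroup: the derived state is whichever differs from the outgroup's state, so for Trait 1 the derived state is '-', and for the remaining characters it is '+'.
Trait 1: derived state '-' in Acroodon, Pachyaria, Pachyax, and Zygis only — synapomorphy for {Acroodon, Pachyaria, Pachyax, Zygis}.
Trait 2 (derived state '+') is shared by Pachyax and Zygis — a synapomorphy uniting that clade.
Trait 3: derived state '+' in Acroodon, Pachyax, and Zygis only — synapomorphy for {Acroodon, Pachyax, Zygis}.
All ingroup taxa share the derived state '+' for Trait 4; it defines the ingroup but does not resolve relationships within it.
Most parsimonious ingroup topology: (Ornithis,(((Pachyax,Zygis),Acroodon),Pachyaria)).
Acroodon and Zygis share a more recent common ancestor with each other than either does with Ornithis, so Ornithis is the least closely related of the three.

Ornithis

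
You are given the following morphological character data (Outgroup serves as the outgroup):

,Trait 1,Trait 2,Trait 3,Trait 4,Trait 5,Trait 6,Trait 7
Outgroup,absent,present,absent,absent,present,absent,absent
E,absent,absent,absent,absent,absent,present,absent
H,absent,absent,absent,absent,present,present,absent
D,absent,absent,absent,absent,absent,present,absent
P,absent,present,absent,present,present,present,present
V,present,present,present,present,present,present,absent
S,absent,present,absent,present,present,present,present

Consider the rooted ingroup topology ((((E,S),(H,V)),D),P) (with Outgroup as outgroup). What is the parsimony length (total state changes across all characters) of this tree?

Map each character onto ((((E,S),(H,V)),D),P) (rooted by Outgroup) and count the minimum state changes it requires (Fitch parsimony):
Trait 1: 1; Trait 2: 3; Trait 3: 1; Trait 4: 3; Trait 5: 2; Trait 6: 1; Trait 7: 2.
Total tree length = 13.

13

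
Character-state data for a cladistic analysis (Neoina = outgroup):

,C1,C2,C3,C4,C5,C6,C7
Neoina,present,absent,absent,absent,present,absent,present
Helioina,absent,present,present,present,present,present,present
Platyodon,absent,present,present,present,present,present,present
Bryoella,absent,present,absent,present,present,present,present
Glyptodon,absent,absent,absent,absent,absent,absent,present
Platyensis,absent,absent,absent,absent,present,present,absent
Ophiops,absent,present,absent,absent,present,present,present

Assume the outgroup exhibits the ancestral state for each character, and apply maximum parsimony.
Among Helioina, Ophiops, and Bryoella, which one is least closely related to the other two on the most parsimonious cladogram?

Ophiops

Character polarity is set by the outgroup: the derived state is whichever differs from the outgroup's state, so for C1, C5, C7 the derived state is 'absent', and for the remaining characters it is 'present'.
All ingroup taxa share the derived state 'absent' for C1; it defines the ingroup but does not resolve relationships within it.
Only Bryoella, Helioina, Ophiops, and Platyodon show the derived state 'present' for C2, supporting them as a clade.
Only Helioina and Platyodon show the derived state 'present' for C3, supporting them as a clade.
C4: derived state 'present' in Bryoella, Helioina, and Platyodon only — synapomorphy for {Bryoella, Helioina, Platyodon}.
C5: derived state 'absent' in Glyptodon only — an autapomorphy, so it tells us nothing about relationships among taxa.
C6 (derived state 'present') is shared by Bryoella, Helioina, Ophiops, Platyensis, and Platyodon — a synapomorphy uniting that clade.
C7: derived state 'absent' in Platyensis only — an autapomorphy, so it tells us nothing about relationships among taxa.
Most parsimonious ingroup topology: (((((Helioina,Platyodon),Bryoella),Ophiops),Platyensis),Glyptodon).
Helioina and Bryoella share a more recent common ancestor with each other than either does with Ophiops, so Ophiops is the least closely related of the three.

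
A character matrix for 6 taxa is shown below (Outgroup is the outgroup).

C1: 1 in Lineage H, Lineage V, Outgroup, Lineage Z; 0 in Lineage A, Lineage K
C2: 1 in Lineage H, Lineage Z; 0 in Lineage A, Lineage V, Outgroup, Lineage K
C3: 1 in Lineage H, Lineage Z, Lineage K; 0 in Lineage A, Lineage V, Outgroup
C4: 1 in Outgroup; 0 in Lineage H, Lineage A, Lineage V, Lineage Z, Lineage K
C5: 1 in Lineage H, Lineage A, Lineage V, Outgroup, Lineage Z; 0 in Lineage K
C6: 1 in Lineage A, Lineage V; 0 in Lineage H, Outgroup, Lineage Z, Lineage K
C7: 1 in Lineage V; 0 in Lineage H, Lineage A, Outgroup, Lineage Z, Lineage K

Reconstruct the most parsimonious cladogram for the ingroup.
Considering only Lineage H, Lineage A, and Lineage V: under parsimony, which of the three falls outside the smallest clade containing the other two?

Lineage H

Character polarity is set by the outgroup: the derived state is whichever differs from the outgroup's state, so for C1, C4, C5 the derived state is '0', and for the remaining characters it is '1'.
C1 groups Lineage A and Lineage K, which is incompatible with the clades supported by the remaining characters; treating it as convergent (homoplasy) costs fewer steps than any alternative tree.
C2 (derived state '1') is shared by Lineage H and Lineage Z — a synapomorphy uniting that clade.
C3 (derived state '1') is shared by Lineage H, Lineage K, and Lineage Z — a synapomorphy uniting that clade.
C4 (derived state '0') is shared by all ingroup taxa — unites the whole ingroup.
C5 (derived state '0') is unique to Lineage K (autapomorphy; uninformative for grouping).
C6 (derived state '1') is shared by Lineage A and Lineage V — a synapomorphy uniting that clade.
C7 (derived state '1') is unique to Lineage V (autapomorphy; uninformative for grouping).
Most parsimonious ingroup topology: (((Lineage H,Lineage Z),Lineage K),(Lineage V,Lineage A)).
Lineage A and Lineage V share a more recent common ancestor with each other than either does with Lineage H, so Lineage H is the least closely related of the three.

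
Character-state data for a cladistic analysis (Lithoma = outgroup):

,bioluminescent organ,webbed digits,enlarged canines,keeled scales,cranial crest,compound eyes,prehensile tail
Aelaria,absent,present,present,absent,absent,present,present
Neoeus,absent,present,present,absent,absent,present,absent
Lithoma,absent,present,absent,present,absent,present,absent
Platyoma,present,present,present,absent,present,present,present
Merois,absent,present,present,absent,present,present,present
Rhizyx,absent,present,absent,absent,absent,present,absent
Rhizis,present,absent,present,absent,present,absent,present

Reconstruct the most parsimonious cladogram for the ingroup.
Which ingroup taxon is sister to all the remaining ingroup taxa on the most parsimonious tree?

Character polarity is set by the outgroup: the derived state is whichever differs from the outgroup's state, so for webbed digits, keeled scales, compound eyes the derived state is 'absent', and for the remaining characters it is 'present'.
bioluminescent organ (derived state 'present') is shared by Platyoma and Rhizis — a synapomorphy uniting that clade.
webbed digits (derived state 'absent') is unique to Rhizis (autapomorphy; uninformative for grouping).
Only Aelaria, Merois, Neoeus, Platyoma, and Rhizis show the derived state 'present' for enlarged canines, supporting them as a clade.
All ingroup taxa share the derived state 'absent' for keeled scales; it defines the ingroup but does not resolve relationships within it.
cranial crest: derived state 'present' in Merois, Platyoma, and Rhizis only — synapomorphy for {Merois, Platyoma, Rhizis}.
compound eyes (derived state 'absent') is unique to Rhizis (autapomorphy; uninformative for grouping).
Only Aelaria, Merois, Platyoma, and Rhizis show the derived state 'present' for prehensile tail, supporting them as a clade.
Most parsimonious ingroup topology: (((((Rhizis,Platyoma),Merois),Aelaria),Neoeus),Rhizyx).
Rhizyx is sister to the clade containing all other ingroup taxa, so it is the earliest-diverging (most basal) ingroup lineage.

Rhizyx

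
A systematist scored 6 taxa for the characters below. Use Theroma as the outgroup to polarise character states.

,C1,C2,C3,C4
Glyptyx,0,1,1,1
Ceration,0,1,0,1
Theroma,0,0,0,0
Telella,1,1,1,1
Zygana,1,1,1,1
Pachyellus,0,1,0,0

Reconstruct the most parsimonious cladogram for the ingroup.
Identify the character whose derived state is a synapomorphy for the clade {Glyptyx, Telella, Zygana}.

The outgroup has state '0' for every character, so '1' is the derived state throughout.
Only Telella and Zygana show the derived state '1' for C1, supporting them as a clade.
All ingroup taxa share the derived state '1' for C2; it defines the ingroup but does not resolve relationships within it.
C3: derived state '1' in Glyptyx, Telella, and Zygana only — synapomorphy for {Glyptyx, Telella, Zygana}.
C4 (derived state '1') is shared by Ceration, Glyptyx, Telella, and Zygana — a synapomorphy uniting that clade.
Most parsimonious ingroup topology: (((Glyptyx,(Telella,Zygana)),Ceration),Pachyellus).
The clade {Glyptyx, Telella, Zygana} is supported by C3: its derived state '1' occurs in exactly those taxa and in no other taxon (including the outgroup).

C3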